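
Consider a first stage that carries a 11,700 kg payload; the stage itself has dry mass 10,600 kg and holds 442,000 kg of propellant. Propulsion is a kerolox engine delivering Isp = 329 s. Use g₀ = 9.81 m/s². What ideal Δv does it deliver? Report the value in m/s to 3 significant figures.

Δv ≈ 9800 m/s

v_e = Isp · g₀ = 329 × 9.81 = 3227.5 m/s.
m₀ = payload + dry + propellant = 11,700 + 10,600 + 442,000 = 464,300 kg.
m_f = payload + dry = 11,700 + 10,600 = 22,300 kg.
Δv = v_e · ln(m₀/m_f) = 3227.5 × ln(20.82) = 3227.5 × 3.0359 ≈ 9798.5 m/s.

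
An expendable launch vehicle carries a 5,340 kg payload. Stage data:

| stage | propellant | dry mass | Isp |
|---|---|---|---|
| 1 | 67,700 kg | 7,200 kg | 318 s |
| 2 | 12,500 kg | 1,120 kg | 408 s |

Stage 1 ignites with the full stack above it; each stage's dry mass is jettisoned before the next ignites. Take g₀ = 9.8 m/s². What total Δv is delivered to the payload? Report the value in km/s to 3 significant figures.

Ignition mass of stage 1 = 67,700+7,200 + 12,500+1,120 + 5,340 = 93,860 kg.
Stage 1: m₀ = 93,860 kg, m_f = 93,860 − 67,700 = 26,160 kg; Δv = 318×9.8×ln(3.588) = 3116.4×1.2776 ≈ 3981 m/s.
Stage 2: m₀ = 18,960 kg, m_f = 18,960 − 12,500 = 6,460 kg; Δv = 408×9.8×ln(2.935) = 3998.4×1.0767 ≈ 4305 m/s.
Total Δv = 3981 + 4305 = 8286 m/s.

Δv ≈ 8.29 km/s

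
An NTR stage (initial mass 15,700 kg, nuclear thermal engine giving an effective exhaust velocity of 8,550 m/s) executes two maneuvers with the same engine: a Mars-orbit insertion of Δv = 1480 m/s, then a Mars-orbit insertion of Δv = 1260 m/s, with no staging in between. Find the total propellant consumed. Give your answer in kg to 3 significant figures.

total propellant consumed ≈ 4300 kg

After the first burn: m = 15700 × exp(−1480/8550.0) = 15700 × 0.84105 = 13,204.5 kg.
After the second burn: m = 13,204.5 × exp(−1260/8550.0) = 13,204.5 × 0.86298 = 11,395.2 kg.
Total propellant = m₀ − m_final = 15700 − 11,395.2 = 4,304.8 kg.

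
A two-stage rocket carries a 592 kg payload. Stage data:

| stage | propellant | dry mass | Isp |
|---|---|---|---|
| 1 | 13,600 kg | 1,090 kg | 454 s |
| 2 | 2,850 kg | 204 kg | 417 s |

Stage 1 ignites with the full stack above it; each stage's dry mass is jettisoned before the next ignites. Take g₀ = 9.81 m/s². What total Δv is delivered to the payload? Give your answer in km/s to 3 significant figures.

Δv ≈ 12.3 km/s

Ignition mass of stage 1 = 13,600+1,090 + 2,850+204 + 592 = 18,336 kg.
Stage 1: m₀ = 18,336 kg, m_f = 18,336 − 13,600 = 4,736 kg; Δv = 454×9.81×ln(3.872) = 4453.7×1.3537 ≈ 6029 m/s.
Stage 2: m₀ = 3,646 kg, m_f = 3,646 − 2,850 = 796 kg; Δv = 417×9.81×ln(4.58) = 4090.8×1.5218 ≈ 6225 m/s.
Total Δv = 6029 + 6225 = 12254 m/s.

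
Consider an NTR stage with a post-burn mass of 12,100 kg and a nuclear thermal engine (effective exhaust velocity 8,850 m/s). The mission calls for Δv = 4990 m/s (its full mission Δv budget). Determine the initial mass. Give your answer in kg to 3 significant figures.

By the Tsiolkovsky rocket equation, m₀/m_f = exp(Δv / v_e) = exp(4990 / 8850.0) = exp(0.5638) = 1.7574.
m₀ = m_f × 1.7574 = 12,100 × 1.7574 = 21,264.5 kg.

initial mass ≈ 21300 kg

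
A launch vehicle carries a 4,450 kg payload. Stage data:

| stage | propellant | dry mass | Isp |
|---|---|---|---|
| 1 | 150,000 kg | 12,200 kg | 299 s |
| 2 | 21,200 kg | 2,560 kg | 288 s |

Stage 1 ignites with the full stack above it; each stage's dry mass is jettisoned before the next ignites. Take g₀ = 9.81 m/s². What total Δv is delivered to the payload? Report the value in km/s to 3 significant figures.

Ignition mass of stage 1 = 150,000+12,200 + 21,200+2,560 + 4,450 = 190,410 kg.
Stage 1: m₀ = 190,410 kg, m_f = 190,410 − 150,000 = 40,410 kg; Δv = 299×9.81×ln(4.712) = 2933.2×1.5501 ≈ 4547 m/s.
Stage 2: m₀ = 28,210 kg, m_f = 28,210 − 21,200 = 7,010 kg; Δv = 288×9.81×ln(4.024) = 2825.3×1.3923 ≈ 3934 m/s.
Total Δv = 4547 + 3934 = 8481 m/s.

Δv ≈ 8.48 km/s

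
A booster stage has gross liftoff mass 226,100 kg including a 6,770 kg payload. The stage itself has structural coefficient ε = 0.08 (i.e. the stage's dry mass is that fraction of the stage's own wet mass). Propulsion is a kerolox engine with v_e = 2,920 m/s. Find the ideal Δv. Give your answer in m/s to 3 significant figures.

Δv ≈ 6510 m/s

Stage wet mass = m₀ − payload = 226,100 − 6,770 = 219,330 kg.
Stage dry mass = ε × stage wet mass = 0.08 × 219,330 = 17,546.4 kg.
Burnout mass m_f = stage dry + payload = 17,546.4 + 6,770 = 24,316.4 kg.
Δv = v_e · ln(226,100/24,316.4) = 2920.0 × ln(9.298) = 2920.0 × 2.2298 ≈ 6511 m/s.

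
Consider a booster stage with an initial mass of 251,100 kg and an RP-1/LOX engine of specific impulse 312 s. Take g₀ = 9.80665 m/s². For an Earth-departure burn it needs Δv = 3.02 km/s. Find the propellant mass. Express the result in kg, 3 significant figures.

v_e = Isp · g₀ = 312 × 9.80665 = 3059.7 m/s.
Using Δv = v_e ln(m₀/m_f): m₀/m_f = exp(Δv / v_e) = exp(3020 / 3059.7) = exp(0.9870) = 2.6833.
m_f = 251,100 / 2.6833 = 93,578.8 kg, so propellant = m₀ − m_f = 251,100 − 93,578.8 = 157,521.2 kg.

propellant mass ≈ 158000 kg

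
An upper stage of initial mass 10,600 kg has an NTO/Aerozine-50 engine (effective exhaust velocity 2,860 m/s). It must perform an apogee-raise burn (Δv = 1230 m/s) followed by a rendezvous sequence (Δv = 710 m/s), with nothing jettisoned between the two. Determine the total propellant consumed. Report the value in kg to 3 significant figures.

After the first burn: m = 10600 × exp(−1230/2860.0) = 10600 × 0.65046 = 6,894.88 kg.
After the second burn: m = 6,894.88 × exp(−710/2860.0) = 6,894.88 × 0.78016 = 5,379.11 kg.
Total propellant = m₀ − m_final = 10600 − 5,379.11 = 5,220.89 kg.

total propellant consumed ≈ 5220 kg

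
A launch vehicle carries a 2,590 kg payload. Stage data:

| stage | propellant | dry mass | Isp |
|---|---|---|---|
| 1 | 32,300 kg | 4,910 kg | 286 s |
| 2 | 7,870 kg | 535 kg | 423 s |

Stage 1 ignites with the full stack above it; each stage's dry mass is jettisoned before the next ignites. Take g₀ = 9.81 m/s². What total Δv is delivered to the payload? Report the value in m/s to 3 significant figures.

Ignition mass of stage 1 = 32,300+4,910 + 7,870+535 + 2,590 = 48,205 kg.
Stage 1: m₀ = 48,205 kg, m_f = 48,205 − 32,300 = 15,905 kg; Δv = 286×9.81×ln(3.031) = 2805.7×1.1088 ≈ 3111 m/s.
Stage 2: m₀ = 10,995 kg, m_f = 10,995 − 7,870 = 3,125 kg; Δv = 423×9.81×ln(3.518) = 4149.6×1.2580 ≈ 5220 m/s.
Total Δv = 3111 + 5220 = 8331 m/s.

Δv ≈ 8330 m/s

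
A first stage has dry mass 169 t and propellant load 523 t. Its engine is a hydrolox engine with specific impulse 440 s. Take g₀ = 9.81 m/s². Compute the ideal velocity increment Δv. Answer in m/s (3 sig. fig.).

v_e = Isp · g₀ = 440 × 9.81 = 4316.4 m/s.
m₀ = m_dry + m_prop = 169 + 523 = 692 t.
Using Δv = v_e ln(m₀/m_f): Δv = v_e · ln(m₀/m_f) = 4316.4 × ln(4.095) = 4316.4 × 1.4097 ≈ 6084.8 m/s.

Δv ≈ 6080 m/s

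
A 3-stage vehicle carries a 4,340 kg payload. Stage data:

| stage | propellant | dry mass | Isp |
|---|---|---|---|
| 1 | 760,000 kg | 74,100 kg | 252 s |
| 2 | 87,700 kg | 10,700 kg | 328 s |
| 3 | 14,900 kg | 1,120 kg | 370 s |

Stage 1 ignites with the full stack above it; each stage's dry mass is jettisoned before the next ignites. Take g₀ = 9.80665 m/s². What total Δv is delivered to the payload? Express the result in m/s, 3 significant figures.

Δv ≈ 13000 m/s

Ignition mass of stage 1 = 760,000+74,100 + 87,700+10,700 + 14,900+1,120 + 4,340 = 952,860 kg.
Stage 1: m₀ = 952,860 kg, m_f = 952,860 − 760,000 = 192,860 kg; Δv = 252×9.80665×ln(4.941) = 2471.3×1.5975 ≈ 3948 m/s.
Stage 2: m₀ = 118,760 kg, m_f = 118,760 − 87,700 = 31,060 kg; Δv = 328×9.80665×ln(3.824) = 3216.6×1.3412 ≈ 4314 m/s.
Stage 3: m₀ = 20,360 kg, m_f = 20,360 − 14,900 = 5,460 kg; Δv = 370×9.80665×ln(3.729) = 3628.5×1.3161 ≈ 4776 m/s.
Total Δv = 3948 + 4314 + 4776 = 13038 m/s.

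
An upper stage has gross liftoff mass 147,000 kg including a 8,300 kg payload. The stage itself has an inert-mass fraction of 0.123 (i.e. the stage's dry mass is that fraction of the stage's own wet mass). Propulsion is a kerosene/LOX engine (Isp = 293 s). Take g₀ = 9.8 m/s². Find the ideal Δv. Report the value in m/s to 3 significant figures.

Stage wet mass = m₀ − payload = 147,000 − 8,300 = 138,700 kg.
Stage dry mass = ε × stage wet mass = 0.123 × 138,700 = 17,060.1 kg.
Burnout mass m_f = stage dry + payload = 17,060.1 + 8,300 = 25,360.1 kg.
v_e = Isp · g₀ = 293 × 9.8 = 2871.4 m/s.
Δv = v_e · ln(147,000/25,360.1) = 2871.4 × ln(5.797) = 2871.4 × 1.7573 ≈ 5046 m/s.

Δv ≈ 5050 m/s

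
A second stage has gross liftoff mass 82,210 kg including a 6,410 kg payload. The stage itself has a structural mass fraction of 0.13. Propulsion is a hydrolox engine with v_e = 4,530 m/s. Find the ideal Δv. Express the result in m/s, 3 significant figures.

Δv ≈ 7340 m/s

Stage wet mass = m₀ − payload = 82,210 − 6,410 = 75,800 kg.
Stage dry mass = ε × stage wet mass = 0.13 × 75,800 = 9,854 kg.
Burnout mass m_f = stage dry + payload = 9,854 + 6,410 = 16,264 kg.
Δv = v_e · ln(82,210/16,264) = 4530.0 × ln(5.055) = 4530.0 × 1.6203 ≈ 7340 m/s.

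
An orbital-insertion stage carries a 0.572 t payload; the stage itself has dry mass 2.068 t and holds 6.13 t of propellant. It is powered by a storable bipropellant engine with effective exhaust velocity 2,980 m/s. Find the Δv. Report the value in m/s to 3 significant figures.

Δv ≈ 3580 m/s

m₀ = payload + dry + propellant = 0.572 + 2.068 + 6.13 = 8.77 t.
m_f = payload + dry = 0.572 + 2.068 = 2.64 t.
Δv = v_e · ln(m₀/m_f) = 2980.0 × ln(3.322) = 2980.0 × 1.2006 ≈ 3577.7 m/s.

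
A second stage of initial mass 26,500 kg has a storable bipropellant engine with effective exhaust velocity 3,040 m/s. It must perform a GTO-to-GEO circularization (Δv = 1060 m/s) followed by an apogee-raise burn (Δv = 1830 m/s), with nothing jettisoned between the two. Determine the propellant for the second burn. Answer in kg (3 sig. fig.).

propellant for the second burn ≈ 8460 kg

After the first burn: m = 26500 × exp(−1060/3040.0) = 26500 × 0.70562 = 18,698.9 kg.
After the second burn: m = 18,698.9 × exp(−1830/3040.0) = 18,698.9 × 0.54773 = 10,241.9 kg.
Second-burn propellant = 18,698.9 − 10,241.9 = 8,457 kg.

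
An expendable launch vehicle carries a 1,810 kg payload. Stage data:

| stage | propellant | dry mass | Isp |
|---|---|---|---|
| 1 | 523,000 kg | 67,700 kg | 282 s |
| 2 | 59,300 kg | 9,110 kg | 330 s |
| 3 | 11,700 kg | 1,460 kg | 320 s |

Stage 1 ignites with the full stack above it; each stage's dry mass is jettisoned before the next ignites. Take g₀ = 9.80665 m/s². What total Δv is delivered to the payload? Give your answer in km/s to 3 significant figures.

Ignition mass of stage 1 = 523,000+67,700 + 59,300+9,110 + 11,700+1,460 + 1,810 = 674,080 kg.
Stage 1: m₀ = 674,080 kg, m_f = 674,080 − 523,000 = 151,080 kg; Δv = 282×9.80665×ln(4.462) = 2765.5×1.4955 ≈ 4136 m/s.
Stage 2: m₀ = 83,380 kg, m_f = 83,380 − 59,300 = 24,080 kg; Δv = 330×9.80665×ln(3.463) = 3236.2×1.2420 ≈ 4019 m/s.
Stage 3: m₀ = 14,970 kg, m_f = 14,970 − 11,700 = 3,270 kg; Δv = 320×9.80665×ln(4.578) = 3138.1×1.5213 ≈ 4774 m/s.
Total Δv = 4136 + 4019 + 4774 = 12929 m/s.

Δv ≈ 12.9 km/s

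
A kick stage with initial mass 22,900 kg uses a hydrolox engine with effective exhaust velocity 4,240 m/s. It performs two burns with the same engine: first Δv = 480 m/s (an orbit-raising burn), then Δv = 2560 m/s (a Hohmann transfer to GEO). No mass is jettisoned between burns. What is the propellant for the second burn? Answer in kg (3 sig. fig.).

After the first burn: m = 22900 × exp(−480/4240.0) = 22900 × 0.89297 = 20,449 kg.
After the second burn: m = 20,449 × exp(−2560/4240.0) = 20,449 × 0.54674 = 11,180.3 kg.
Second-burn propellant = 20,449 − 11,180.3 = 9,268.7 kg.

propellant for the second burn ≈ 9270 kg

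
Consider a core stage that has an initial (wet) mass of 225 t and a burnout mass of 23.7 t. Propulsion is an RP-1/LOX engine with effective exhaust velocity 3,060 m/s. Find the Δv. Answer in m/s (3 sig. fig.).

Δv ≈ 6890 m/s

Rocket equation: Δv = v_e · ln(m₀/m_f) = 3060.0 × ln(9.494) = 3060.0 × 2.2506 ≈ 6886.9 m/s.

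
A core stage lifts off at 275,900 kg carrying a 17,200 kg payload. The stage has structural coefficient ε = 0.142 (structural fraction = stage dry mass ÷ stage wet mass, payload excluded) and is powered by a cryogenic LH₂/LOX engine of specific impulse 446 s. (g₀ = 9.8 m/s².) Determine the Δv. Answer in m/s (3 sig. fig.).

Δv ≈ 7130 m/s

Stage wet mass = m₀ − payload = 275,900 − 17,200 = 258,700 kg.
Stage dry mass = ε × stage wet mass = 0.142 × 258,700 = 36,735.4 kg.
Burnout mass m_f = stage dry + payload = 36,735.4 + 17,200 = 53,935.4 kg.
v_e = Isp · g₀ = 446 × 9.8 = 4370.8 m/s.
Δv = v_e · ln(275,900/53,935.4) = 4370.8 × ln(5.115) = 4370.8 × 1.6323 ≈ 7134 m/s.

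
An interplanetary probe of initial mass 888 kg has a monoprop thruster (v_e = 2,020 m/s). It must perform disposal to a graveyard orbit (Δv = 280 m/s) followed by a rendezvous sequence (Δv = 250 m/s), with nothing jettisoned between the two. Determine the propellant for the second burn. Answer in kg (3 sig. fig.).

After the first burn: m = 888 × exp(−280/2020.0) = 888 × 0.87056 = 773.057 kg.
After the second burn: m = 773.057 × exp(−250/2020.0) = 773.057 × 0.88359 = 683.065 kg.
Second-burn propellant = 773.057 − 683.065 = 89.992 kg.

propellant for the second burn ≈ 90.0 kg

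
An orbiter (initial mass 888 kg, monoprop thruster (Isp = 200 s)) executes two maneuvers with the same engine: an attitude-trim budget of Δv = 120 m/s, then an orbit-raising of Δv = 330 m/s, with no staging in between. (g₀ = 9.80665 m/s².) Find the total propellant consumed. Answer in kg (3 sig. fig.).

total propellant consumed ≈ 182 kg

v_e = Isp · g₀ = 200 × 9.80665 = 1961.3 m/s.
After the first burn: m = 888 × exp(−120/1961.3) = 888 × 0.94065 = 835.297 kg.
After the second burn: m = 835.297 × exp(−330/1961.3) = 835.297 × 0.84514 = 705.943 kg.
Total propellant = m₀ − m_final = 888 − 705.943 = 182.057 kg.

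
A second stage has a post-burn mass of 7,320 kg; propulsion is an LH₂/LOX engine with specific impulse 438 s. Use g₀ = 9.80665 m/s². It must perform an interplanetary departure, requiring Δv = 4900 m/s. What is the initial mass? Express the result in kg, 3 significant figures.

v_e = Isp · g₀ = 438 × 9.80665 = 4295.3 m/s.
m₀/m_f = exp(Δv / v_e) = exp(4900 / 4295.3) = exp(1.1408) = 3.1292.
m₀ = m_f × 3.1292 = 7,320 × 3.1292 = 22,905.7 kg.

initial mass ≈ 22900 kg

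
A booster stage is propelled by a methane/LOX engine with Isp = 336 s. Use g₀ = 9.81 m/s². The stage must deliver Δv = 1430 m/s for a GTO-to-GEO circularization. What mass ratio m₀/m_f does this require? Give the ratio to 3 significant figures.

v_e = Isp · g₀ = 336 × 9.81 = 3296.2 m/s.
Rocket equation: m₀/m_f = exp(Δv / v_e) = exp(1430 / 3296.2) = exp(0.4338) = 1.5432.

mass ratio ≈ 1.54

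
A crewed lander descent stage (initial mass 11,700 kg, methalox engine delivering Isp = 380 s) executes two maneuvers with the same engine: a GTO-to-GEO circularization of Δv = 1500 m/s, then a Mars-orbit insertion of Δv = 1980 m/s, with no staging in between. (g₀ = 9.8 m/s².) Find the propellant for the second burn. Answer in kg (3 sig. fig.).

v_e = Isp · g₀ = 380 × 9.8 = 3724.0 m/s.
After the first burn: m = 11700 × exp(−1500/3724.0) = 11700 × 0.66845 = 7,820.87 kg.
After the second burn: m = 7,820.87 × exp(−1980/3724.0) = 7,820.87 × 0.58761 = 4,595.62 kg.
Second-burn propellant = 7,820.87 − 4,595.62 = 3,225.25 kg.

propellant for the second burn ≈ 3230 kg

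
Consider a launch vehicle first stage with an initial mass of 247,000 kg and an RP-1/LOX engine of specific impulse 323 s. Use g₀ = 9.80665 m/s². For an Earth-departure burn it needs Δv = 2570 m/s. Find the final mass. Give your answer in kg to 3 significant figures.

v_e = Isp · g₀ = 323 × 9.80665 = 3167.5 m/s.
By the Tsiolkovsky rocket equation, m₀/m_f = exp(Δv / v_e) = exp(2570 / 3167.5) = exp(0.8114) = 2.2510.
m_f = m₀ / 2.2510 = 247,000 / 2.2510 = 109,729 kg.

final mass ≈ 110000 kg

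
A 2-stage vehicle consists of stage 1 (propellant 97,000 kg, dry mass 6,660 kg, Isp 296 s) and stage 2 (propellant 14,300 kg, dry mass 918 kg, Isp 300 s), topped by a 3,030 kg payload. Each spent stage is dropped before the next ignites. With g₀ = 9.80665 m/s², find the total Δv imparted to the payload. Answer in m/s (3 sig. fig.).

Δv ≈ 9110 m/s

Ignition mass of stage 1 = 97,000+6,660 + 14,300+918 + 3,030 = 121,908 kg.
Stage 1: m₀ = 121,908 kg, m_f = 121,908 − 97,000 = 24,908 kg; Δv = 296×9.80665×ln(4.894) = 2902.8×1.5881 ≈ 4610 m/s.
Stage 2: m₀ = 18,248 kg, m_f = 18,248 − 14,300 = 3,948 kg; Δv = 300×9.80665×ln(4.622) = 2942.0×1.5308 ≈ 4504 m/s.
Total Δv = 4610 + 4504 = 9114 m/s.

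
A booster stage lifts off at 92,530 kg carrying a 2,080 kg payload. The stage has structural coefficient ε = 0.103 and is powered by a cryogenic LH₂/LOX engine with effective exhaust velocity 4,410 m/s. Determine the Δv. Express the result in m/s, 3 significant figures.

Stage wet mass = m₀ − payload = 92,530 − 2,080 = 90,450 kg.
Stage dry mass = ε × stage wet mass = 0.103 × 90,450 = 9,316.35 kg.
Burnout mass m_f = stage dry + payload = 9,316.35 + 2,080 = 11,396.35 kg.
Using Δv = v_e ln(m₀/m_f): Δv = v_e · ln(92,530/11,396.35) = 4410.0 × ln(8.119) = 4410.0 × 2.0942 ≈ 9236 m/s.

Δv ≈ 9240 m/s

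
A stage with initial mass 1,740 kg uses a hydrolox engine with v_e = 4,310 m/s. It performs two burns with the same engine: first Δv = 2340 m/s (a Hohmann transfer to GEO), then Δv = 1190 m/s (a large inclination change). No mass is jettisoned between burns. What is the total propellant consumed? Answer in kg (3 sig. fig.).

total propellant consumed ≈ 973 kg

After the first burn: m = 1740 × exp(−2340/4310.0) = 1740 × 0.58105 = 1,011.03 kg.
After the second burn: m = 1,011.03 × exp(−1190/4310.0) = 1,011.03 × 0.75874 = 767.109 kg.
Total propellant = m₀ − m_final = 1740 − 767.109 = 972.891 kg.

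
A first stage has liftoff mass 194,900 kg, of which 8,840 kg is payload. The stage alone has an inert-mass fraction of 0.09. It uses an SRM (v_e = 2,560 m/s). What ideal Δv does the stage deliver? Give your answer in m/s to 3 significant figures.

Stage wet mass = m₀ − payload = 194,900 − 8,840 = 186,060 kg.
Stage dry mass = ε × stage wet mass = 0.09 × 186,060 = 16,745.4 kg.
Burnout mass m_f = stage dry + payload = 16,745.4 + 8,840 = 25,585.4 kg.
Δv = v_e · ln(194,900/25,585.4) = 2560.0 × ln(7.618) = 2560.0 × 2.0305 ≈ 5198 m/s.

Δv ≈ 5200 m/s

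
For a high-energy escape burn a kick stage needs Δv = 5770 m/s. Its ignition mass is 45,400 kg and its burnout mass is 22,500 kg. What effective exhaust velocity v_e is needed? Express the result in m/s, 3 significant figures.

ln(m₀/m_f) = ln(45400/22500) = ln(2.018) = 0.7020.
From the ideal rocket equation, v_e = Δv / ln(m₀/m_f) = 5770 / 0.7020 = 8219.4 m/s.

v_e ≈ 8220 m/s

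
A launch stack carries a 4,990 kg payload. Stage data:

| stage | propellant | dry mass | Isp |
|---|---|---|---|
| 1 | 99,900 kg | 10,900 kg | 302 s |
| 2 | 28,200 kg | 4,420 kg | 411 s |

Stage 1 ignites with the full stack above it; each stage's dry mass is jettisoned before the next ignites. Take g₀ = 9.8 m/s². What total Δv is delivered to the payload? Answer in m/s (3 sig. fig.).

Ignition mass of stage 1 = 99,900+10,900 + 28,200+4,420 + 4,990 = 148,410 kg.
Stage 1: m₀ = 148,410 kg, m_f = 148,410 − 99,900 = 48,510 kg; Δv = 302×9.8×ln(3.059) = 2959.6×1.1182 ≈ 3309 m/s.
Stage 2: m₀ = 37,610 kg, m_f = 37,610 − 28,200 = 9,410 kg; Δv = 411×9.8×ln(3.997) = 4027.8×1.3855 ≈ 5581 m/s.
Total Δv = 3309 + 5581 = 8890 m/s.

Δv ≈ 8890 m/s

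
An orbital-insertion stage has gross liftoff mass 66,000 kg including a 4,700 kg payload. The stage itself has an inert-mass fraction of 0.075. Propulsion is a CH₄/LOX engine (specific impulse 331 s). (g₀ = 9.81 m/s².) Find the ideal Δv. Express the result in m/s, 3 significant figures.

Stage wet mass = m₀ − payload = 66,000 − 4,700 = 61,300 kg.
Stage dry mass = ε × stage wet mass = 0.075 × 61,300 = 4,597.5 kg.
Burnout mass m_f = stage dry + payload = 4,597.5 + 4,700 = 9,297.5 kg.
v_e = Isp · g₀ = 331 × 9.81 = 3247.1 m/s.
Using Δv = v_e ln(m₀/m_f): Δv = v_e · ln(66,000/9,297.5) = 3247.1 × ln(7.099) = 3247.1 × 1.9599 ≈ 6364 m/s.

Δv ≈ 6360 m/s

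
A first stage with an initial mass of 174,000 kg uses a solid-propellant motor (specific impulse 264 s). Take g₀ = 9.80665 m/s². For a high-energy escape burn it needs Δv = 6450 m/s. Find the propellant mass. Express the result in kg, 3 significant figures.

propellant mass ≈ 160000 kg

v_e = Isp · g₀ = 264 × 9.80665 = 2589.0 m/s.
Using Δv = v_e ln(m₀/m_f): m₀/m_f = exp(Δv / v_e) = exp(6450 / 2589.0) = exp(2.4914) = 12.0776.
m_f = 174,000 / 12.0776 = 14,406.8 kg, so propellant = m₀ − m_f = 174,000 − 14,406.8 = 159,593.2 kg.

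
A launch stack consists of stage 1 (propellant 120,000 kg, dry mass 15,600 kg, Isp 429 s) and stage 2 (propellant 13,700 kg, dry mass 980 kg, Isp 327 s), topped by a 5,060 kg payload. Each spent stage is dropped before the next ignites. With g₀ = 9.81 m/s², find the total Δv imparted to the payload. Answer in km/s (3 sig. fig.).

Ignition mass of stage 1 = 120,000+15,600 + 13,700+980 + 5,060 = 155,340 kg.
Stage 1: m₀ = 155,340 kg, m_f = 155,340 − 120,000 = 35,340 kg; Δv = 429×9.81×ln(4.396) = 4208.5×1.4806 ≈ 6231 m/s.
Stage 2: m₀ = 19,740 kg, m_f = 19,740 − 13,700 = 6,040 kg; Δv = 327×9.81×ln(3.268) = 3207.9×1.1842 ≈ 3799 m/s.
Total Δv = 6231 + 3799 = 10030 m/s.

Δv ≈ 10.0 km/s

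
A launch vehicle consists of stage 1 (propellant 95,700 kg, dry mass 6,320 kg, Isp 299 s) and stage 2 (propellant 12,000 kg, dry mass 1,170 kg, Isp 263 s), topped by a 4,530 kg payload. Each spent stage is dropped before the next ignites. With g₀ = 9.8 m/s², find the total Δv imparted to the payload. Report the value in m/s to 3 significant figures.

Ignition mass of stage 1 = 95,700+6,320 + 12,000+1,170 + 4,530 = 119,720 kg.
Stage 1: m₀ = 119,720 kg, m_f = 119,720 − 95,700 = 24,020 kg; Δv = 299×9.8×ln(4.984) = 2930.2×1.6063 ≈ 4707 m/s.
Stage 2: m₀ = 17,700 kg, m_f = 17,700 − 12,000 = 5,700 kg; Δv = 263×9.8×ln(3.105) = 2577.4×1.1331 ≈ 2920 m/s.
Total Δv = 4707 + 2920 = 7627 m/s.

Δv ≈ 7630 m/s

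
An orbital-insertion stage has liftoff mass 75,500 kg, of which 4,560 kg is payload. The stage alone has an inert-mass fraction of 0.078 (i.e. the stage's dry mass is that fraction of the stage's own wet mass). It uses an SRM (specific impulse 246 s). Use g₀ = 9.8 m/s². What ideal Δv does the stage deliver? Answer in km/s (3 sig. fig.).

Δv ≈ 4.85 km/s

Stage wet mass = m₀ − payload = 75,500 − 4,560 = 70,940 kg.
Stage dry mass = ε × stage wet mass = 0.078 × 70,940 = 5,533.32 kg.
Burnout mass m_f = stage dry + payload = 5,533.32 + 4,560 = 10,093.32 kg.
v_e = Isp · g₀ = 246 × 9.8 = 2410.8 m/s.
Rocket equation: Δv = v_e · ln(75,500/10,093.32) = 2410.8 × ln(7.48) = 2410.8 × 2.0123 ≈ 4851 m/s.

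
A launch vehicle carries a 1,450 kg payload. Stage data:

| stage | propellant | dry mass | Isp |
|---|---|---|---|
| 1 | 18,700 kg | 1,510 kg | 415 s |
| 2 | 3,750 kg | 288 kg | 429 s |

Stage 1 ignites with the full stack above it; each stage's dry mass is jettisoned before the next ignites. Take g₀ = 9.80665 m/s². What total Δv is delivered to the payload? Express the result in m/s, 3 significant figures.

Ignition mass of stage 1 = 18,700+1,510 + 3,750+288 + 1,450 = 25,698 kg.
Stage 1: m₀ = 25,698 kg, m_f = 25,698 − 18,700 = 6,998 kg; Δv = 415×9.80665×ln(3.672) = 4069.8×1.3008 ≈ 5294 m/s.
Stage 2: m₀ = 5,488 kg, m_f = 5,488 − 3,750 = 1,738 kg; Δv = 429×9.80665×ln(3.158) = 4207.1×1.1498 ≈ 4837 m/s.
Total Δv = 5294 + 4837 = 10131 m/s.

Δv ≈ 10100 m/s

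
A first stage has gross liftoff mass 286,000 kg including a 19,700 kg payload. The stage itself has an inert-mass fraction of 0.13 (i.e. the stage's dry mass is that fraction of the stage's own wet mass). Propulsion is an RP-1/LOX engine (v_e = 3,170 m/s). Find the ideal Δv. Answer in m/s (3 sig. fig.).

Stage wet mass = m₀ − payload = 286,000 − 19,700 = 266,300 kg.
Stage dry mass = ε × stage wet mass = 0.13 × 266,300 = 34,619 kg.
Burnout mass m_f = stage dry + payload = 34,619 + 19,700 = 54,319 kg.
Δv = v_e · ln(286,000/54,319) = 3170.0 × ln(5.265) = 3170.0 × 1.6611 ≈ 5266 m/s.

Δv ≈ 5270 m/s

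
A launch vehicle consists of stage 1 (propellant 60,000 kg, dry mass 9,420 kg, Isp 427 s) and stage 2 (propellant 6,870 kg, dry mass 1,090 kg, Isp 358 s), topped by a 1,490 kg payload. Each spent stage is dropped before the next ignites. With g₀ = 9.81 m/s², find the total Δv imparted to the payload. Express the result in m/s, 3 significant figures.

Δv ≈ 10600 m/s

Ignition mass of stage 1 = 60,000+9,420 + 6,870+1,090 + 1,490 = 78,870 kg.
Stage 1: m₀ = 78,870 kg, m_f = 78,870 − 60,000 = 18,870 kg; Δv = 427×9.81×ln(4.18) = 4188.9×1.4302 ≈ 5991 m/s.
Stage 2: m₀ = 9,450 kg, m_f = 9,450 − 6,870 = 2,580 kg; Δv = 358×9.81×ln(3.663) = 3512.0×1.2982 ≈ 4559 m/s.
Total Δv = 5991 + 4559 = 10550 m/s.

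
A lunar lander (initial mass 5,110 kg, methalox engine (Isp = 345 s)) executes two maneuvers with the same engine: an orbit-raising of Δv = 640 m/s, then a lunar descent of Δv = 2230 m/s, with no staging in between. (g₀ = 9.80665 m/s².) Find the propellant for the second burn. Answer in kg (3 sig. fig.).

v_e = Isp · g₀ = 345 × 9.80665 = 3383.3 m/s.
After the first burn: m = 5110 × exp(−640/3383.3) = 5110 × 0.82765 = 4,229.29 kg.
After the second burn: m = 4,229.29 × exp(−2230/3383.3) = 4,229.29 × 0.51731 = 2,187.85 kg.
Second-burn propellant = 4,229.29 − 2,187.85 = 2,041.44 kg.

propellant for the second burn ≈ 2040 kg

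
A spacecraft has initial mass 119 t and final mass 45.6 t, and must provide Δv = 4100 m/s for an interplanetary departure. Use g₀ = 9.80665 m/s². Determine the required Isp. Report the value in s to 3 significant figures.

ln(m₀/m_f) = ln(119000/45600) = ln(2.61) = 0.9592.
v_e = Δv / ln(m₀/m_f) = 4100 / 0.9592 = 4274.3 m/s.
Isp = v_e / g₀ = 4274.3 / 9.80665 = 435.9 s.

Isp ≈ 436 s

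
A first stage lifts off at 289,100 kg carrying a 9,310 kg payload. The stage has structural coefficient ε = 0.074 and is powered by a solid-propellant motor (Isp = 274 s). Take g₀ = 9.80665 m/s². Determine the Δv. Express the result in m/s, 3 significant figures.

Stage wet mass = m₀ − payload = 289,100 − 9,310 = 279,790 kg.
Stage dry mass = ε × stage wet mass = 0.074 × 279,790 = 20,704.5 kg.
Burnout mass m_f = stage dry + payload = 20,704.5 + 9,310 = 30,014.5 kg.
v_e = Isp · g₀ = 274 × 9.80665 = 2687.0 m/s.
Rocket equation: Δv = v_e · ln(289,100/30,014.5) = 2687.0 × ln(9.632) = 2687.0 × 2.2651 ≈ 6086 m/s.

Δv ≈ 6090 m/s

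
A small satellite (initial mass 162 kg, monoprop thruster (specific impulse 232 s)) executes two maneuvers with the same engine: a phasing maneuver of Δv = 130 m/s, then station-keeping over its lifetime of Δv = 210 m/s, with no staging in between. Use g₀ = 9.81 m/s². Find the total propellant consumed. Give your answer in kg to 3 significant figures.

total propellant consumed ≈ 22.5 kg

v_e = Isp · g₀ = 232 × 9.81 = 2275.9 m/s.
After the first burn: m = 162 × exp(−130/2275.9) = 162 × 0.94448 = 153.006 kg.
After the second burn: m = 153.006 × exp(−210/2275.9) = 153.006 × 0.91186 = 139.52 kg.
Total propellant = m₀ − m_final = 162 − 139.52 = 22.48 kg.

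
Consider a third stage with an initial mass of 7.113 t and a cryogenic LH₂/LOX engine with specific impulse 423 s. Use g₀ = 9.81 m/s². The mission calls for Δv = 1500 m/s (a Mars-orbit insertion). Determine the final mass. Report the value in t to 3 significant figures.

v_e = Isp · g₀ = 423 × 9.81 = 4149.6 m/s.
m₀/m_f = exp(Δv / v_e) = exp(1500 / 4149.6) = exp(0.3615) = 1.4354.
m_f = m₀ / 1.4354 = 7.113 / 1.4354 = 4.95541 t.

final mass ≈ 4.96 t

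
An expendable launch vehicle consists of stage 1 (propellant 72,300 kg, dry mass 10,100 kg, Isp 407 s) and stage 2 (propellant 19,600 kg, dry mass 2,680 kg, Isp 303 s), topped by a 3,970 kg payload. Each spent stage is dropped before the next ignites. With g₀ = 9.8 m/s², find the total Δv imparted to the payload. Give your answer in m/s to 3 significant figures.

Ignition mass of stage 1 = 72,300+10,100 + 19,600+2,680 + 3,970 = 108,650 kg.
Stage 1: m₀ = 108,650 kg, m_f = 108,650 − 72,300 = 36,350 kg; Δv = 407×9.8×ln(2.989) = 3988.6×1.0949 ≈ 4367 m/s.
Stage 2: m₀ = 26,250 kg, m_f = 26,250 − 19,600 = 6,650 kg; Δv = 303×9.8×ln(3.947) = 2969.4×1.3730 ≈ 4077 m/s.
Total Δv = 4367 + 4077 = 8444 m/s.

Δv ≈ 8440 m/s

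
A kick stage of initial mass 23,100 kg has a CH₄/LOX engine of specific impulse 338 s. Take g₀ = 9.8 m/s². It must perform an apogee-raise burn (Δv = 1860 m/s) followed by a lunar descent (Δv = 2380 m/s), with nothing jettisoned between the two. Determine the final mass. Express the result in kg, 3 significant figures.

final mass ≈ 6420 kg

v_e = Isp · g₀ = 338 × 9.8 = 3312.4 m/s.
After the first burn: m = 23100 × exp(−1860/3312.4) = 23100 × 0.57034 = 13,174.9 kg.
After the second burn: m = 13,174.9 × exp(−2380/3312.4) = 13,174.9 × 0.48748 = 6,422.5 kg.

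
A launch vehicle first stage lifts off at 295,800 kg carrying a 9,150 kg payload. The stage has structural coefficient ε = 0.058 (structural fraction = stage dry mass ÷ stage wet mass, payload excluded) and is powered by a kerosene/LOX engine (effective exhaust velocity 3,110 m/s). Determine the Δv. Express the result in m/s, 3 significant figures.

Stage wet mass = m₀ − payload = 295,800 − 9,150 = 286,650 kg.
Stage dry mass = ε × stage wet mass = 0.058 × 286,650 = 16,625.7 kg.
Burnout mass m_f = stage dry + payload = 16,625.7 + 9,150 = 25,775.7 kg.
Δv = v_e · ln(295,800/25,775.7) = 3110.0 × ln(11.48) = 3110.0 × 2.4403 ≈ 7589 m/s.

Δv ≈ 7590 m/s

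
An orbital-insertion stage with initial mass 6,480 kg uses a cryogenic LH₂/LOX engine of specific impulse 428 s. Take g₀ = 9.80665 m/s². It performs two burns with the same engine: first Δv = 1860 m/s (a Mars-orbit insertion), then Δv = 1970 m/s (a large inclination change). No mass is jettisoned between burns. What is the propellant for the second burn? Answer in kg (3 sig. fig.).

propellant for the second burn ≈ 1560 kg

v_e = Isp · g₀ = 428 × 9.80665 = 4197.2 m/s.
After the first burn: m = 6480 × exp(−1860/4197.2) = 6480 × 0.64201 = 4,160.22 kg.
After the second burn: m = 4,160.22 × exp(−1970/4197.2) = 4,160.22 × 0.62541 = 2,601.84 kg.
Second-burn propellant = 4,160.22 − 2,601.84 = 1,558.38 kg.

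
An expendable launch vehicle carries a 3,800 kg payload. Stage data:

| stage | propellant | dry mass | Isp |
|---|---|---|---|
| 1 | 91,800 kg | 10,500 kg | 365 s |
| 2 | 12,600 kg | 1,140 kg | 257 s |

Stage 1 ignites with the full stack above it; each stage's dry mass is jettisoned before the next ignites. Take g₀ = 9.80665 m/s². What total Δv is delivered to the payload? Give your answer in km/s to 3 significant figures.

Δv ≈ 8.39 km/s

Ignition mass of stage 1 = 91,800+10,500 + 12,600+1,140 + 3,800 = 119,840 kg.
Stage 1: m₀ = 119,840 kg, m_f = 119,840 − 91,800 = 28,040 kg; Δv = 365×9.80665×ln(4.274) = 3579.4×1.4525 ≈ 5199 m/s.
Stage 2: m₀ = 17,540 kg, m_f = 17,540 − 12,600 = 4,940 kg; Δv = 257×9.80665×ln(3.551) = 2520.3×1.2671 ≈ 3194 m/s.
Total Δv = 5199 + 3194 = 8393 m/s.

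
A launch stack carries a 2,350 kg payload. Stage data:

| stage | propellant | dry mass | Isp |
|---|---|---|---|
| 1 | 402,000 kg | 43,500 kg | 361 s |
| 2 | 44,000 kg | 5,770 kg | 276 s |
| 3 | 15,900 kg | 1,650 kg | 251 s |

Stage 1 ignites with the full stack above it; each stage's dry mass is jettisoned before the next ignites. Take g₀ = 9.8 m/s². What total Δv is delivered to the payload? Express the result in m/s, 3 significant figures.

Δv ≈ 12000 m/s

Ignition mass of stage 1 = 402,000+43,500 + 44,000+5,770 + 15,900+1,650 + 2,350 = 515,170 kg.
Stage 1: m₀ = 515,170 kg, m_f = 515,170 − 402,000 = 113,170 kg; Δv = 361×9.8×ln(4.552) = 3537.8×1.5156 ≈ 5362 m/s.
Stage 2: m₀ = 69,670 kg, m_f = 69,670 − 44,000 = 25,670 kg; Δv = 276×9.8×ln(2.714) = 2704.8×0.9984 ≈ 2701 m/s.
Stage 3: m₀ = 19,900 kg, m_f = 19,900 − 15,900 = 4,000 kg; Δv = 251×9.8×ln(4.975) = 2459.8×1.6044 ≈ 3947 m/s.
Total Δv = 5362 + 2701 + 3947 = 12010 m/s.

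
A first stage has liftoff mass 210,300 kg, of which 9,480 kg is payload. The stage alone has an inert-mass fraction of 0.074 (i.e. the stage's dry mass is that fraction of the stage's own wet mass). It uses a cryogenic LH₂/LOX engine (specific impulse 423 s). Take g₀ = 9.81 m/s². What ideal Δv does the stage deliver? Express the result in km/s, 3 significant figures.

Δv ≈ 8.95 km/s

Stage wet mass = m₀ − payload = 210,300 − 9,480 = 200,820 kg.
Stage dry mass = ε × stage wet mass = 0.074 × 200,820 = 14,860.7 kg.
Burnout mass m_f = stage dry + payload = 14,860.7 + 9,480 = 24,340.7 kg.
v_e = Isp · g₀ = 423 × 9.81 = 4149.6 m/s.
Δv = v_e · ln(210,300/24,340.7) = 4149.6 × ln(8.64) = 4149.6 × 2.1564 ≈ 8948 m/s.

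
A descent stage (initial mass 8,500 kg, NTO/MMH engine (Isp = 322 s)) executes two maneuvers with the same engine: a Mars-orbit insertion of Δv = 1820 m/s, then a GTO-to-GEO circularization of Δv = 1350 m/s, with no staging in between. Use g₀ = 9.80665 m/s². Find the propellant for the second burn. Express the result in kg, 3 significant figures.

propellant for the second burn ≈ 1660 kg

v_e = Isp · g₀ = 322 × 9.80665 = 3157.7 m/s.
After the first burn: m = 8500 × exp(−1820/3157.7) = 8500 × 0.56194 = 4,776.49 kg.
After the second burn: m = 4,776.49 × exp(−1350/3157.7) = 4,776.49 × 0.65212 = 3,114.84 kg.
Second-burn propellant = 4,776.49 − 3,114.84 = 1,661.65 kg.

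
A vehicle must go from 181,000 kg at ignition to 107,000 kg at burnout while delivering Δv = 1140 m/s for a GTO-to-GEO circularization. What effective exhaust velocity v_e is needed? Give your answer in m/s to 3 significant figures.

ln(m₀/m_f) = ln(181000/107000) = ln(1.692) = 0.5257.
v_e = Δv / ln(m₀/m_f) = 1140 / 0.5257 = 2168.7 m/s.

v_e ≈ 2170 m/s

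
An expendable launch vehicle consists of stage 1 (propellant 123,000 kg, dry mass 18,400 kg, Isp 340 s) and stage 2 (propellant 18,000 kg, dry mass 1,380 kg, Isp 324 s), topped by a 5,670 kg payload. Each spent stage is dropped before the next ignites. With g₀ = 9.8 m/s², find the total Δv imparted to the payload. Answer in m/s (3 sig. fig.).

Ignition mass of stage 1 = 123,000+18,400 + 18,000+1,380 + 5,670 = 166,450 kg.
Stage 1: m₀ = 166,450 kg, m_f = 166,450 − 123,000 = 43,450 kg; Δv = 340×9.8×ln(3.831) = 3332.0×1.3431 ≈ 4475 m/s.
Stage 2: m₀ = 25,050 kg, m_f = 25,050 − 18,000 = 7,050 kg; Δv = 324×9.8×ln(3.553) = 3175.2×1.2678 ≈ 4026 m/s.
Total Δv = 4475 + 4026 = 8501 m/s.

Δv ≈ 8500 m/s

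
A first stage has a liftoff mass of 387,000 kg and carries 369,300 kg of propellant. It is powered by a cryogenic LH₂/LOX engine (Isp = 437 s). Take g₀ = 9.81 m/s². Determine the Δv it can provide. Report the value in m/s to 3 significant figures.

v_e = Isp · g₀ = 437 × 9.81 = 4287.0 m/s.
m_f = m₀ − m_prop = 387,000 − 369,300 = 17,700 kg.
Δv = v_e · ln(m₀/m_f) = 4287.0 × ln(21.86) = 4287.0 × 3.0849 ≈ 13224.7 m/s.

Δv ≈ 13200 m/s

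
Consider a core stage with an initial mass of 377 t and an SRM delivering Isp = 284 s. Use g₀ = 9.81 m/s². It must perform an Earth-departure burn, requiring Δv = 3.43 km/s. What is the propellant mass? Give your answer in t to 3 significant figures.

v_e = Isp · g₀ = 284 × 9.81 = 2786.0 m/s.
Rocket equation: m₀/m_f = exp(Δv / v_e) = exp(3430 / 2786.0) = exp(1.2311) = 3.4251.
m_f = 377 / 3.4251 = 110.07 t, so propellant = m₀ − m_f = 377 − 110.07 = 266.93 t.

propellant mass ≈ 267 t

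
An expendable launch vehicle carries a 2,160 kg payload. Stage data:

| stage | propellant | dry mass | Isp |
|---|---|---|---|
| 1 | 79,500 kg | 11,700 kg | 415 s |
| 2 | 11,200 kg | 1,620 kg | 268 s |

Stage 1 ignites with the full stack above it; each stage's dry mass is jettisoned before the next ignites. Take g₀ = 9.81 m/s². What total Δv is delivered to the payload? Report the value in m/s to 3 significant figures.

Ignition mass of stage 1 = 79,500+11,700 + 11,200+1,620 + 2,160 = 106,180 kg.
Stage 1: m₀ = 106,180 kg, m_f = 106,180 − 79,500 = 26,680 kg; Δv = 415×9.81×ln(3.98) = 4071.2×1.3812 ≈ 5623 m/s.
Stage 2: m₀ = 14,980 kg, m_f = 14,980 − 11,200 = 3,780 kg; Δv = 268×9.81×ln(3.963) = 2629.1×1.3770 ≈ 3620 m/s.
Total Δv = 5623 + 3620 = 9243 m/s.

Δv ≈ 9240 m/s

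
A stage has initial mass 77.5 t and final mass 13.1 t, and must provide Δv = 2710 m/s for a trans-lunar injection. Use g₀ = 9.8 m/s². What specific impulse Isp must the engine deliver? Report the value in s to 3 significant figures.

ln(m₀/m_f) = ln(77500/13100) = ln(5.916) = 1.7777.
From the ideal rocket equation, v_e = Δv / ln(m₀/m_f) = 2710 / 1.7777 = 1524.5 m/s.
Isp = v_e / g₀ = 1524.5 / 9.8 = 155.6 s.

Isp ≈ 156 s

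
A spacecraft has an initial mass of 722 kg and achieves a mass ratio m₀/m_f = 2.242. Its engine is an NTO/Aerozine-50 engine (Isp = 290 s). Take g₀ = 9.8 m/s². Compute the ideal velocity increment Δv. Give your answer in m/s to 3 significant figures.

Δv ≈ 2290 m/s

v_e = Isp · g₀ = 290 × 9.8 = 2842.0 m/s.
Using Δv = v_e ln(m₀/m_f): Δv = v_e · ln(2.242) = 2842.0 × 0.8074 ≈ 2294.5 m/s.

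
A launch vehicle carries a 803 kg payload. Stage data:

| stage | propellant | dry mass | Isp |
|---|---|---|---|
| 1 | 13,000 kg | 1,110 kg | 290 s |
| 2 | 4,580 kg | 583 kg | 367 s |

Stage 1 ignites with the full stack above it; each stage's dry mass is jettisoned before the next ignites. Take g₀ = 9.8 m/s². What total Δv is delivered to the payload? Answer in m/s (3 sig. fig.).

Δv ≈ 8210 m/s

Ignition mass of stage 1 = 13,000+1,110 + 4,580+583 + 803 = 20,076 kg.
Stage 1: m₀ = 20,076 kg, m_f = 20,076 − 13,000 = 7,076 kg; Δv = 290×9.8×ln(2.837) = 2842.0×1.0428 ≈ 2964 m/s.
Stage 2: m₀ = 5,966 kg, m_f = 5,966 − 4,580 = 1,386 kg; Δv = 367×9.8×ln(4.304) = 3596.6×1.4597 ≈ 5250 m/s.
Total Δv = 2964 + 5250 = 8214 m/s.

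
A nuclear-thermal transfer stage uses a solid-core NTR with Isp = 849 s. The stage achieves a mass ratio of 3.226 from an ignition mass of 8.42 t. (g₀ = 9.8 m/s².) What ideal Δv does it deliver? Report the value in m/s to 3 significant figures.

Δv ≈ 9740 m/s

v_e = Isp · g₀ = 849 × 9.8 = 8320.2 m/s.
Using Δv = v_e ln(m₀/m_f): Δv = v_e · ln(3.226) = 8320.2 × 1.1712 ≈ 9745.0 m/s.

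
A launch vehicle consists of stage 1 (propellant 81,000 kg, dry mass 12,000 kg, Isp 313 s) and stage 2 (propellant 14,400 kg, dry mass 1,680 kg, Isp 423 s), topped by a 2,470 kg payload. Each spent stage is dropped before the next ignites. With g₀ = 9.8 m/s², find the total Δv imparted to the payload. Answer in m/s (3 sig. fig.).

Ignition mass of stage 1 = 81,000+12,000 + 14,400+1,680 + 2,470 = 111,550 kg.
Stage 1: m₀ = 111,550 kg, m_f = 111,550 − 81,000 = 30,550 kg; Δv = 313×9.8×ln(3.651) = 3067.4×1.2951 ≈ 3973 m/s.
Stage 2: m₀ = 18,550 kg, m_f = 18,550 − 14,400 = 4,150 kg; Δv = 423×9.8×ln(4.47) = 4145.4×1.4974 ≈ 6207 m/s.
Total Δv = 3973 + 6207 = 10180 m/s.

Δv ≈ 10200 m/s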